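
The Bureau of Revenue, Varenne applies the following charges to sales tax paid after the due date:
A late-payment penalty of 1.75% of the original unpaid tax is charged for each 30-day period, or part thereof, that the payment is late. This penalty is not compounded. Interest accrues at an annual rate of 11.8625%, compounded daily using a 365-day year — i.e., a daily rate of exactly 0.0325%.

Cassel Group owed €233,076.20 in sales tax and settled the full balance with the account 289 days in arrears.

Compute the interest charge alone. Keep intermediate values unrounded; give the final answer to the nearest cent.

€22,948.82

Interest: €233,076.20 × ((1 + 0.000325)^289 − 1) = €233,076.20 × 0.09846059… = €22,948.8213…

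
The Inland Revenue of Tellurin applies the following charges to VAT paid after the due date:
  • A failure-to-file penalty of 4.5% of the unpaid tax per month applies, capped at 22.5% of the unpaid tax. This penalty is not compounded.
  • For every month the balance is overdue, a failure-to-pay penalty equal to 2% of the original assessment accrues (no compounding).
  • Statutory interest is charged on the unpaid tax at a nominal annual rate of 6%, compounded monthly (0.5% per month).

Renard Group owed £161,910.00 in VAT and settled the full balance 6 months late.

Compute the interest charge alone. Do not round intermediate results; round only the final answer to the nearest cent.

£4,918.42

Interest: £161,910.00 × ((1 + 0.005)^6 − 1) = £161,910.00 × 0.0303775… = £4,918.4225…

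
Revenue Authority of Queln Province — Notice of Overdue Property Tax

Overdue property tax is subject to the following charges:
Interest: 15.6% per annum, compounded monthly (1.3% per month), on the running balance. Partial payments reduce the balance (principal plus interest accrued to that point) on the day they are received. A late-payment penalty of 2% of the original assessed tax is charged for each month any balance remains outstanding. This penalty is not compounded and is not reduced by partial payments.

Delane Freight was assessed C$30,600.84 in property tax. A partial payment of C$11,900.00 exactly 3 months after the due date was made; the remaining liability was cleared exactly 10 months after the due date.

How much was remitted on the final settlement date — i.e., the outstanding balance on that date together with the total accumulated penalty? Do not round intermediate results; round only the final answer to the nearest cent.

Balance at month 3: C$30,600.8400 × (1 + 0.013)^3 = C$31,809.8546…
After C$11,900.00 payment: C$31,809.8546… − C$11,900.00 = C$19,909.8546…
Balance at month 10: C$19,909.8546… × (1 + 0.013)^7 = C$21,793.8625…
Penalty: 10 × 2% × C$30,600.84 = C$6,120.17…
Final settlement = outstanding balance + penalty = C$21,793.8625… + C$6,120.17… = C$27,914.03

C$27,914.03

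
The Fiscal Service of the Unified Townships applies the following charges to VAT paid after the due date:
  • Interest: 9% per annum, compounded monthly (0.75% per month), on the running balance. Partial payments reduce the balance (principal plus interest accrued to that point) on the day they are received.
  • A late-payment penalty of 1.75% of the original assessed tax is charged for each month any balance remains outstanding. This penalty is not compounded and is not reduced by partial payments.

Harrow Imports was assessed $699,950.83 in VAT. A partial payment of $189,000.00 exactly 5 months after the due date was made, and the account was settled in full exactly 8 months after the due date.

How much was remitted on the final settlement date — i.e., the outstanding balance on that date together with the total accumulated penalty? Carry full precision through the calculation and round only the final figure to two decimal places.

$647,775.64

Balance at month 5: $699,950.8300 × (1 + 0.0075)^5 = $726,595.6725…
After $189,000.00 payment: $726,595.6725… − $189,000.00 = $537,595.6725…
Balance at month 8: $537,595.6725… × (1 + 0.0075)^3 = $549,782.5212…
Penalty: 8 × 1.75% × $699,950.83 = $97,993.12…
Final settlement = outstanding balance + penalty = $549,782.5212… + $97,993.12… = $647,775.64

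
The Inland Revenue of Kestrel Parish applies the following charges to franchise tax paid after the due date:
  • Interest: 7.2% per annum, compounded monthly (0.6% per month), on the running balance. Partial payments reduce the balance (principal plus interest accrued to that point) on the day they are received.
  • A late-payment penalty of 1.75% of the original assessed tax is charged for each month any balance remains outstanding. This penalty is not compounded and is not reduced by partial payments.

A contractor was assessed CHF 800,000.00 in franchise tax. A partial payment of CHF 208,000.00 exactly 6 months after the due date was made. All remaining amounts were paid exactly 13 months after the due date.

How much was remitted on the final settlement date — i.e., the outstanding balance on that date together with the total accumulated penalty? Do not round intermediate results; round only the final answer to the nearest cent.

CHF 829,801.74

Balance at month 6: CHF 800,000.0000 × (1 + 0.006)^6 = CHF 829,235.4716…
After CHF 208,000.00 payment: CHF 829,235.4716… − CHF 208,000.00 = CHF 621,235.4716…
Balance at month 13: CHF 621,235.4716… × (1 + 0.006)^7 = CHF 647,801.7402…
Penalty: 13 × 1.75% × CHF 800,000.00 = CHF 182,000.00
Final settlement = outstanding balance + penalty = CHF 647,801.7402… + CHF 182,000.00 = CHF 829,801.74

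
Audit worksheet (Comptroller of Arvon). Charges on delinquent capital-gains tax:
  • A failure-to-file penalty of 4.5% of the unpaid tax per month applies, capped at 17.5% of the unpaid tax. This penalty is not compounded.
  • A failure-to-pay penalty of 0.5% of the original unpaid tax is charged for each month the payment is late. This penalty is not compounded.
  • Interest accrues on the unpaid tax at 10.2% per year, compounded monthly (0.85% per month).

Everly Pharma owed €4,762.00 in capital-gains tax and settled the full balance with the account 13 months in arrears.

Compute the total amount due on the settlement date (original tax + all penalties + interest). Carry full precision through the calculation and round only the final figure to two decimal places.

Failure-to-file: 13 × 4.5% × €4,762.00 = €2,785.77, capped at 17.5% × €4,762.00 = €833.35
Failure-to-pay penalty: 13 × 0.5% × €4,762.00 = €309.53
Interest: €4,762.00 × ((1 + 0.0085)^13 − 1) = €4,762.00 × 0.1163149… = €553.8917…
Total = €4,762.00 + €1,142.8800 + €553.8917… = €6,458.77

€6,458.77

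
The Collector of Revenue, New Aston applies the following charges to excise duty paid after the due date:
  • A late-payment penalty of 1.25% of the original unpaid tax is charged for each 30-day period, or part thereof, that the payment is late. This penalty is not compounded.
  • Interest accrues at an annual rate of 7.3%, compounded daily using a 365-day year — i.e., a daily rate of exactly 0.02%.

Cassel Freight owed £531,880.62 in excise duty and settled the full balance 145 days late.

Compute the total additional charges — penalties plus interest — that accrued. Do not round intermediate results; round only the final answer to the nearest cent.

Penalty periods: ⌈145/30⌉ = 5; penalty = 5 × 1.25% × £531,880.62 = £33,242.54…
Interest: £531,880.62 × ((1 + 0.0002)^145 − 1) = £531,880.62 × 0.02942161… = £15,648.7839…
Penalties + interest = £33,242.5388… + £15,648.7839… = £48,891.32

£48,891.32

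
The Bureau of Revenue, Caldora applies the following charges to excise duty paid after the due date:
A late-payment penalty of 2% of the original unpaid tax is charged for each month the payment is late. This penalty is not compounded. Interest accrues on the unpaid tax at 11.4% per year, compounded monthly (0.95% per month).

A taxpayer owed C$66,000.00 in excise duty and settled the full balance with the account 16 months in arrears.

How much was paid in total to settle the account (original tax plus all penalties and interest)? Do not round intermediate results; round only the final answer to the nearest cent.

C$97,899.47

Late-payment penalty: 16 × 2% × C$66,000.00 = C$21,120.00
Interest: C$66,000.00 × ((1 + 0.0095)^16 − 1) = C$66,000.00 × 0.1633253… = C$10,779.4697…
Total = C$66,000.00 + C$21,120.0000 + C$10,779.4697… = C$97,899.47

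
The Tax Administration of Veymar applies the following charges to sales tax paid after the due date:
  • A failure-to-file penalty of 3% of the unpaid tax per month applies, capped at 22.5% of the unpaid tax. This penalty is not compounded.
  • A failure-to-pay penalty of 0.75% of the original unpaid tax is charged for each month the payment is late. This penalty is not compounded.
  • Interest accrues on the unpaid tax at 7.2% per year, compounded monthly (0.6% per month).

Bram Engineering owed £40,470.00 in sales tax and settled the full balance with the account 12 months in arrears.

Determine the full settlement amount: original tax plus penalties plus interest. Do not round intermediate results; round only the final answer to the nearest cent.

Failure-to-file: 12 × 3% × £40,470.00 = £14,569.20, capped at 22.5% × £40,470.00 = £9,105.75
Failure-to-pay penalty = 0.75% × £40,470.00 × 12 mo = £3,642.30
Interest: £40,470.00 × ((1 + 0.006)^12 − 1) = £40,470.00 × 0.0744242… = £3,011.9461…
Total = £40,470.00 + £12,748.0500 + £3,011.9461… = £56,230.00

£56,230.00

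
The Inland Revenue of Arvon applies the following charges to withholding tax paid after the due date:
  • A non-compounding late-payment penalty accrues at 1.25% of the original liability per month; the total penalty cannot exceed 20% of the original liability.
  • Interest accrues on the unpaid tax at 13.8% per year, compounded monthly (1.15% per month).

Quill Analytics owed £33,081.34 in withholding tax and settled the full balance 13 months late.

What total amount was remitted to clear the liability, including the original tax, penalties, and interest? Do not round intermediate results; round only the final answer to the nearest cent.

Penalty: 13 × 1.25% × £33,081.34 = £5,375.72… (below the 20% cap of £6,616.27…)
Interest: £33,081.34 × ((1 + 0.0115)^13 − 1) = £33,081.34 × 0.1602632… = £5,301.7227…
Total = £33,081.34 + £5,375.7178… + £5,301.7227… = £43,758.78

£43,758.78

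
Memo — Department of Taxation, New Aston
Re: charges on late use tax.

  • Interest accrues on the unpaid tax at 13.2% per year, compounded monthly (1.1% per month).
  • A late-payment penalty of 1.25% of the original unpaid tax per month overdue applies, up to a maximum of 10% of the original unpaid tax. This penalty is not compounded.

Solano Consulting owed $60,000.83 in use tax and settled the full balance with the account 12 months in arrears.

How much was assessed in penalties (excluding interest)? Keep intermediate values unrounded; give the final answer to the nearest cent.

$6,000.08

Penalty (uncapped): 12 × 1.25% × $60,000.83 = $9,000.12…; cap = 10% × $60,000.83 = $6,000.08… → penalty = $6,000.08…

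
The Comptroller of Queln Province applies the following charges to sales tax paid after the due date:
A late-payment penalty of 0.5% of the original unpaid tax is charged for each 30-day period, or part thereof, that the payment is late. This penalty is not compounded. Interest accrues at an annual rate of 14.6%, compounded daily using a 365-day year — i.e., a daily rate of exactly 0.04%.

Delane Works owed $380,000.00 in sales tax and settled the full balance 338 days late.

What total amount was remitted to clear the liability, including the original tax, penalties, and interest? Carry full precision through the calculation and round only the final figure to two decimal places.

$457,799.21

Penalty periods: ⌈338/30⌉ = 12; penalty = 12 × 0.5% × $380,000.00 = $22,800.00
Interest: $380,000.00 × ((1 + 0.0004)^338 − 1) = $380,000.00 × 0.14473477… = $54,999.2121…
Total = $380,000.00 + $22,800.0000 + $54,999.2121… = $457,799.21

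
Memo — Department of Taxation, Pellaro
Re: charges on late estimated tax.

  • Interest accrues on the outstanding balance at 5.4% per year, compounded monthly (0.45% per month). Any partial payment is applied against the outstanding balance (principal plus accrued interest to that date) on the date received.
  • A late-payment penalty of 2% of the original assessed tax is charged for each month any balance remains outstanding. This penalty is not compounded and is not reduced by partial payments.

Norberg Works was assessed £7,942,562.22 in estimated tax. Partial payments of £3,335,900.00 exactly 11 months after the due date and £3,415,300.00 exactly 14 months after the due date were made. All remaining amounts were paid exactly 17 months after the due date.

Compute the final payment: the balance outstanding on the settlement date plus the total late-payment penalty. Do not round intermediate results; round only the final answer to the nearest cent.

£4,384,410.18

Balance at month 11: £7,942,562.2200 × (1 + 0.0045)^11 = £8,344,685.5815…
After £3,335,900.00 payment: £8,344,685.5815… − £3,335,900.00 = £5,008,785.5815…
Balance at month 14: £5,008,785.5815… × (1 + 0.0045)^3 = £5,076,708.9270…
After £3,415,300.00 payment: £5,076,708.9270… − £3,415,300.00 = £1,661,408.9270…
Balance at month 17: £1,661,408.9270… × (1 + 0.0045)^3 = £1,683,939.0295…
Penalty: 17 × 2% × £7,942,562.22 = £2,700,471.15…
Final settlement = outstanding balance + penalty = £1,683,939.0295… + £2,700,471.15… = £4,384,410.18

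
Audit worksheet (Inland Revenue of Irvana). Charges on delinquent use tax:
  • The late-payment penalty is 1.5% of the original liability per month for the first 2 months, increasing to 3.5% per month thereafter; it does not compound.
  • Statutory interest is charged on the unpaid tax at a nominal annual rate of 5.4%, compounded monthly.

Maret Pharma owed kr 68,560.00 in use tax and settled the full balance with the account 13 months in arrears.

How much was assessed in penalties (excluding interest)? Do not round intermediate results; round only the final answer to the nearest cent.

kr 28,452.40

Penalty, months 1–2: 2 × 1.5% × kr 68,560.00 = kr 2,056.80
Penalty, months 3–13: 11 × 3.5% × kr 68,560.00 = kr 26,395.60
Total penalty = kr 2,056.80 + kr 26,395.60 = kr 28,452.40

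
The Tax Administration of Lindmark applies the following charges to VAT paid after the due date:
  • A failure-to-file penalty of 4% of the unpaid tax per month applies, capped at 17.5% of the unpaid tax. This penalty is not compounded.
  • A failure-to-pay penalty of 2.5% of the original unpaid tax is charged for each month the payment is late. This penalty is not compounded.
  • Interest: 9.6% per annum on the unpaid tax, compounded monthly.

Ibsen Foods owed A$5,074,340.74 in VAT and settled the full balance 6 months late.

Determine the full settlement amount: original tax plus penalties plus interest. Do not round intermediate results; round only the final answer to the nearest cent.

Failure-to-file: 6 × 4% × A$5,074,340.74 = A$1,217,841.78…, capped at 17.5% × A$5,074,340.74 = A$888,009.63…
Failure-to-pay penalty = 2.5% × A$5,074,340.74 × 6 mo = A$761,151.11…
Interest (9.6%/yr ÷ 12 = 0.8%/month): A$5,074,340.74 × ((1 + 0.008)^6 − 1) = A$248,491.9966…
Total = A$5,074,340.74 + A$1,649,160.7405 + A$248,491.9966… = A$6,971,993.48

A$6,971,993.48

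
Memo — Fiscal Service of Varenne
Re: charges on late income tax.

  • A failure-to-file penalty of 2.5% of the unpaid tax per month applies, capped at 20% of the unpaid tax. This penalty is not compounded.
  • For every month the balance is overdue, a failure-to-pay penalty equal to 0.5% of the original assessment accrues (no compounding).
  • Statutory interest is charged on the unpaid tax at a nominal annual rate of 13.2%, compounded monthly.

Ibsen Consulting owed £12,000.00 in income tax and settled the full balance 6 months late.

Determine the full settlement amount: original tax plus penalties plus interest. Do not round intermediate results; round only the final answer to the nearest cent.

Failure-to-file: 6 × 2.5% × £12,000.00 = £1,800.00 (under the 20% cap)
Failure-to-pay penalty = 0.5% × £12,000.00 × 6 mo = £360.00
Interest (13.2%/yr ÷ 12 = 1.1%/month): £12,000.00 × ((1 + 0.011)^6 − 1) = £814.1021…
Total = £12,000.00 + £2,160.0000 + £814.1021… = £14,974.10

£14,974.10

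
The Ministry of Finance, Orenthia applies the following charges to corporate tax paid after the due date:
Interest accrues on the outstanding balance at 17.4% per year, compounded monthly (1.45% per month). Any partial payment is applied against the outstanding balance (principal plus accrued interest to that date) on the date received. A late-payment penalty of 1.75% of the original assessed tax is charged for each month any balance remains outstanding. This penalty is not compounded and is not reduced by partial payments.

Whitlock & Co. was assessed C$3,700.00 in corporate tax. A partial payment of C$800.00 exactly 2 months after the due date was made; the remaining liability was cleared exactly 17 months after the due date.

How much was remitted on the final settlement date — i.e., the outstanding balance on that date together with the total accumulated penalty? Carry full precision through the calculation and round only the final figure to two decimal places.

Balance at month 2: C$3,700.0000 × (1 + 0.0145)^2 = C$3,808.0779…
After C$800.00 payment: C$3,808.0779… − C$800.00 = C$3,008.0779…
Balance at month 17: C$3,008.0779… × (1 + 0.0145)^15 = C$3,733.1020…
Penalty: 17 × 1.75% × C$3,700.00 = C$1,100.75
Final settlement = outstanding balance + penalty = C$3,733.1020… + C$1,100.75 = C$4,833.85

C$4,833.85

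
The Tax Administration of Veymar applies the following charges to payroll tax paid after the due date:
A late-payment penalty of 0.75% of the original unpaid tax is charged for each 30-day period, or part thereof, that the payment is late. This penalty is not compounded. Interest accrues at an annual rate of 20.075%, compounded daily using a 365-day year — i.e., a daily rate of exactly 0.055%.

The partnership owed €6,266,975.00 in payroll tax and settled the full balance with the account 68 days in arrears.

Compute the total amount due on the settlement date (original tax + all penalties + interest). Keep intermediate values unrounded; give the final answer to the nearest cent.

Penalty periods: ⌈68/30⌉ = 3; penalty = 3 × 0.75% × €6,266,975.00 = €141,006.94…
Interest: €6,266,975.00 × ((1 + 0.00055)^68 − 1) = €6,266,975.00 × 0.03809751… = €238,756.1308…
Total = €6,266,975.00 + €141,006.9375 + €238,756.1308… = €6,646,738.07

€6,646,738.07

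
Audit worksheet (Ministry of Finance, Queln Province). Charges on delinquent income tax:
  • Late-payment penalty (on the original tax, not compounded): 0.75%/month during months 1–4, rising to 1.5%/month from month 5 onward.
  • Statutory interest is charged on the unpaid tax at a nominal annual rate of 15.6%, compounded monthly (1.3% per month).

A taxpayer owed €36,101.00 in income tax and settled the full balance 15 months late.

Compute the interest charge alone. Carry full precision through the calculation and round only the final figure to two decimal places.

Interest: €36,101.00 × ((1 + 0.013)^15 − 1) = €36,101.00 × 0.2137848… = €7,717.8436…

€7,717.84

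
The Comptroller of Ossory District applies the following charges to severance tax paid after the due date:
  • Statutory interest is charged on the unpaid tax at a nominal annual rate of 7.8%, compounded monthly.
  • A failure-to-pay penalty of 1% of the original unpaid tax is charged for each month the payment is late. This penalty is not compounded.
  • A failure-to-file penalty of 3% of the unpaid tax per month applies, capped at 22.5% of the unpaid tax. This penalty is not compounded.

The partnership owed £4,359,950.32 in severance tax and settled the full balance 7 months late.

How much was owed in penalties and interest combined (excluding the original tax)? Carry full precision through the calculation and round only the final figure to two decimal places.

Failure-to-file: 7 × 3% × £4,359,950.32 = £915,589.57… (under the 22.5% cap)
Failure-to-pay penalty: 7 × 1% × £4,359,950.32 = £305,196.52…
Interest (7.8%/yr ÷ 12 = 0.65%/month): £4,359,950.32 × ((1 + 0.0065)^7 − 1) = £202,288.2862…
Penalties + interest = £1,220,786.0896 + £202,288.2862… = £1,423,074.38

£1,423,074.38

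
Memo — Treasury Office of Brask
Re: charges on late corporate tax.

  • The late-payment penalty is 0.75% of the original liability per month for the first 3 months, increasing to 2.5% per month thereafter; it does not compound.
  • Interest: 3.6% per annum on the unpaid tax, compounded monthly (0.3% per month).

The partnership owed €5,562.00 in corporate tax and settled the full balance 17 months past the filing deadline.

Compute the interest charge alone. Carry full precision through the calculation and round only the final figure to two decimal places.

Interest: €5,562.00 × ((1 + 0.003)^17 − 1) = €5,562.00 × 0.0522426… = €290.5731…

€290.57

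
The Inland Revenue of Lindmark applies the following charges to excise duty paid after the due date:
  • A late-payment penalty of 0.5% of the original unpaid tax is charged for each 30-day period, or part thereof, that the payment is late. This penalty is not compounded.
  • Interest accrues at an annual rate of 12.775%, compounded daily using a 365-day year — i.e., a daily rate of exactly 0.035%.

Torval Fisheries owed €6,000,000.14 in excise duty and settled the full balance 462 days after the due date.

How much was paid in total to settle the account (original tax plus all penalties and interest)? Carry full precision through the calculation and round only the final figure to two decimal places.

Penalty periods: ⌈462/30⌉ = 16; penalty = 16 × 0.5% × €6,000,000.14 = €480,000.01…
Interest: €6,000,000.14 × ((1 + 0.00035)^462 − 1) = €6,000,000.14 × 0.17547428… = €1,052,845.7073…
Total = €6,000,000.14 + €480,000.0112 + €1,052,845.7073… = €7,532,845.86

€7,532,845.86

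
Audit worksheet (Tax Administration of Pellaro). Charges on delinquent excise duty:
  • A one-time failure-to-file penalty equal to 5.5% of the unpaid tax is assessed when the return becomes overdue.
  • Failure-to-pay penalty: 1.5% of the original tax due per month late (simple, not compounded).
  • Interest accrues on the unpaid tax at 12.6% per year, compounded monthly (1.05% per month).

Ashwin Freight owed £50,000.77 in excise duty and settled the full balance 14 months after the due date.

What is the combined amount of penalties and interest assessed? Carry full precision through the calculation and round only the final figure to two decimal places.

£21,123.65

Failure-to-file penalty: 5.5% × £50,000.77 = £2,750.04…
Failure-to-pay penalty: 14 × 1.5% × £50,000.77 = £10,500.16…
Interest: £50,000.77 × ((1 + 0.0105)^14 − 1) = £50,000.77 × 0.1574666… = £7,873.4489…
Penalties + interest = £13,250.2041… + £7,873.4489… = £21,123.65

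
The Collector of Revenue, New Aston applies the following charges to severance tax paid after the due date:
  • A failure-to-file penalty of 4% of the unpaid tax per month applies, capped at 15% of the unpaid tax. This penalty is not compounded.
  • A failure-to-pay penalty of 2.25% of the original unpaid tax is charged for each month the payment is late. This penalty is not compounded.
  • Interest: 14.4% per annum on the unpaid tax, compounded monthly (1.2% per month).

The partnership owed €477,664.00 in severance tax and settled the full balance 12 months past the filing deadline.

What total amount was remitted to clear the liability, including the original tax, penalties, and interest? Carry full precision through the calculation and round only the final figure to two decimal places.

Failure-to-file: 12 × 4% × €477,664.00 = €229,278.72, capped at 15% × €477,664.00 = €71,649.60
Failure-to-pay penalty: 12 × 2.25% × €477,664.00 = €128,969.28
Interest: €477,664.00 × ((1 + 0.012)^12 − 1) = €477,664.00 × 0.1538946… = €73,509.9218…
Total = €477,664.00 + €200,618.8800 + €73,509.9218… = €751,792.80

€751,792.80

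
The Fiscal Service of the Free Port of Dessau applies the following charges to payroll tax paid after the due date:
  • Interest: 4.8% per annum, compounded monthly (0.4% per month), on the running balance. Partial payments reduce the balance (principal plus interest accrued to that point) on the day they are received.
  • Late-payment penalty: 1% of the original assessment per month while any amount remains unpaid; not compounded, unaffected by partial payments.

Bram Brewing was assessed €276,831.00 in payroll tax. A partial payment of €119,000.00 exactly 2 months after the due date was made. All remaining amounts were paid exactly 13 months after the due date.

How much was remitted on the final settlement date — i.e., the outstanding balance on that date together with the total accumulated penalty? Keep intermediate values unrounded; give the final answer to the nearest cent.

Balance at month 2: €276,831.0000 × (1 + 0.004)^2 = €279,050.0773…
After €119,000.00 payment: €279,050.0773… − €119,000.00 = €160,050.0773…
Balance at month 13: €160,050.0773… × (1 + 0.004)^11 = €167,234.8285…
Penalty: 13 × 1% × €276,831.00 = €35,988.03
Final settlement = outstanding balance + penalty = €167,234.8285… + €35,988.03 = €203,222.86

€203,222.86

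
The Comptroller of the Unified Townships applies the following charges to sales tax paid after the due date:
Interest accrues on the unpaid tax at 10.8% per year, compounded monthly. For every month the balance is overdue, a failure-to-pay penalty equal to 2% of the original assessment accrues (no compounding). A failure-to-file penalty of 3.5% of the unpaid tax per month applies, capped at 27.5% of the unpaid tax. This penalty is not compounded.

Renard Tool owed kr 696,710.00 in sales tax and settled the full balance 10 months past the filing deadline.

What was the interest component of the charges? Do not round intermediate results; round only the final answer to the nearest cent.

Interest (10.8%/yr ÷ 12 = 0.9%/month): kr 696,710.00 × ((1 + 0.009)^10 − 1) = kr 65,305.3265…

kr 65,305.33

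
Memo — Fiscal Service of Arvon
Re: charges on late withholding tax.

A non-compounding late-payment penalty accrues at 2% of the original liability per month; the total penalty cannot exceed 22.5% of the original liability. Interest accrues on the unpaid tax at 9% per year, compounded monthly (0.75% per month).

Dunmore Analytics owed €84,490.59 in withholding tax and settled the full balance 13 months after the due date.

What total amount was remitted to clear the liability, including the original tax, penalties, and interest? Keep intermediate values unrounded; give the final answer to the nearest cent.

€112,119.90

Penalty (uncapped): 13 × 2% × €84,490.59 = €21,967.55…; cap = 22.5% × €84,490.59 = €19,010.38… → penalty = €19,010.38…
Interest: €84,490.59 × ((1 + 0.0075)^13 − 1) = €84,490.59 × 0.1020104… = €8,618.9231…
Total = €84,490.59 + €19,010.3828… + €8,618.9231… = €112,119.90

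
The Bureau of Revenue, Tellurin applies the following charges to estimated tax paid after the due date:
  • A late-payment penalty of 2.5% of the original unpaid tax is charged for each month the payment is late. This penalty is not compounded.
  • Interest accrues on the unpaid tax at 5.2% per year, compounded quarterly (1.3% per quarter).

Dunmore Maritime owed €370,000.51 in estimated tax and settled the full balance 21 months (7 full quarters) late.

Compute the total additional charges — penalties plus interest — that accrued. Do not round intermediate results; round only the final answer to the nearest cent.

€229,262.27

Late-payment penalty = 2.5% × €370,000.51 × 21 mo = €194,250.27…
Interest: €370,000.51 × ((1 + 0.013)^7 − 1) = €370,000.51 × 0.0946269… = €35,012.0022…
Penalties + interest = €194,250.2678… + €35,012.0022… = €229,262.27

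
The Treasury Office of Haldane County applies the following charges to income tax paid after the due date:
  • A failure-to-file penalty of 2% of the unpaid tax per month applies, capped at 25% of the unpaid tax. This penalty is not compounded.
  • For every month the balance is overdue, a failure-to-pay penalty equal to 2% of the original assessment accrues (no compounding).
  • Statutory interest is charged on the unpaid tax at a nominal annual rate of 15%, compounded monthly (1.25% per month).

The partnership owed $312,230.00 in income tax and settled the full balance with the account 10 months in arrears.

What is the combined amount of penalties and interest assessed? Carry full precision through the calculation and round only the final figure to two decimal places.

Failure-to-file: 10 × 2% × $312,230.00 = $62,446.00 (under the 25% cap)
Failure-to-pay penalty = 2% × $312,230.00 × 10 mo = $62,446.00
Interest: $312,230.00 × ((1 + 0.0125)^10 − 1) = $312,230.00 × 0.1322708… = $41,298.9211…
Penalties + interest = $124,892.0000 + $41,298.9211… = $166,190.92

$166,190.92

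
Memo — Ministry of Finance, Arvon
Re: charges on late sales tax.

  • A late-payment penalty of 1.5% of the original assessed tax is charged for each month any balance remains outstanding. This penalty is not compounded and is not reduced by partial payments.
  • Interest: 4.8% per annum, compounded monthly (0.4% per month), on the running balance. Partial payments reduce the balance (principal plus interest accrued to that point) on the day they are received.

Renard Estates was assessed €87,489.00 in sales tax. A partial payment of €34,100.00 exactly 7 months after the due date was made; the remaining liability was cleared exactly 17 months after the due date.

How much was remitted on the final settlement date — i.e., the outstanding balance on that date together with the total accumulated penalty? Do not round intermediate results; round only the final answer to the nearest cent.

Balance at month 7: €87,489.0000 × (1 + 0.004)^7 = €89,968.2851…
After €34,100.00 payment: €89,968.2851… − €34,100.00 = €55,868.2851…
Balance at month 17: €55,868.2851… × (1 + 0.004)^10 = €58,143.6737…
Penalty: 17 × 1.5% × €87,489.00 = €22,309.70…
Final settlement = outstanding balance + penalty = €58,143.6737… + €22,309.70… = €80,453.37

€80,453.37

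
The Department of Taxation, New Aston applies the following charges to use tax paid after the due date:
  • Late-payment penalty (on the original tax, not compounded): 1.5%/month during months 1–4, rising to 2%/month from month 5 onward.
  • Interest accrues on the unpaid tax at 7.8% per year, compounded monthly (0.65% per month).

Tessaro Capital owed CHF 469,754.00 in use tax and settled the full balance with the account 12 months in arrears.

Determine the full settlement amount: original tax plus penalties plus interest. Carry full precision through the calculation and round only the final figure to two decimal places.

Penalty, months 1–4: 4 × 1.5% × CHF 469,754.00 = CHF 28,185.24
Penalty, months 5–12: 8 × 2% × CHF 469,754.00 = CHF 75,160.64
Interest: CHF 469,754.00 × ((1 + 0.0065)^12 − 1) = CHF 469,754.00 × 0.0808498… = CHF 37,979.5218…
Total = CHF 469,754.00 + CHF 103,345.8800 + CHF 37,979.5218… = CHF 611,079.40

CHF 611,079.40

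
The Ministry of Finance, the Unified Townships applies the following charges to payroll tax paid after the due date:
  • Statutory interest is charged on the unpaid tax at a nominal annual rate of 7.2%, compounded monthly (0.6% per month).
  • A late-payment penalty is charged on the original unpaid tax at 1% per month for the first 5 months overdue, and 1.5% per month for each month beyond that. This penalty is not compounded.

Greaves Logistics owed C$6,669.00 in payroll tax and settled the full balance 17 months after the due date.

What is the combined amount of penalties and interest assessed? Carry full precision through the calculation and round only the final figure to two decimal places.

Penalty, months 1–5: 5 × 1% × C$6,669.00 = C$333.45
Penalty, months 6–17: 12 × 1.5% × C$6,669.00 = C$1,200.42
Interest: C$6,669.00 × ((1 + 0.006)^17 − 1) = C$6,669.00 × 0.1070460… = C$713.8899…
Penalties + interest = C$1,533.8700 + C$713.8899… = C$2,247.76

C$2,247.76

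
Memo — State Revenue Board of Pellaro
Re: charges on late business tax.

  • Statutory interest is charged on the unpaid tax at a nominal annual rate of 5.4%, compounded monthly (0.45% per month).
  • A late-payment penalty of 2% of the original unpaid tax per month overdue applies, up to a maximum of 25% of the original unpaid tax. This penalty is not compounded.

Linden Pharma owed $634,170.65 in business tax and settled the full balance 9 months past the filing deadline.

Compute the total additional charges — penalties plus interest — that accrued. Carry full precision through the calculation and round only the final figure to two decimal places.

$140,301.83

Penalty: 9 × 2% × $634,170.65 = $114,150.72… (below the 25% cap of $158,542.66…)
Interest: $634,170.65 × ((1 + 0.0045)^9 − 1) = $634,170.65 × 0.0412367… = $26,151.1089…
Penalties + interest = $114,150.7170 + $26,151.1089… = $140,301.83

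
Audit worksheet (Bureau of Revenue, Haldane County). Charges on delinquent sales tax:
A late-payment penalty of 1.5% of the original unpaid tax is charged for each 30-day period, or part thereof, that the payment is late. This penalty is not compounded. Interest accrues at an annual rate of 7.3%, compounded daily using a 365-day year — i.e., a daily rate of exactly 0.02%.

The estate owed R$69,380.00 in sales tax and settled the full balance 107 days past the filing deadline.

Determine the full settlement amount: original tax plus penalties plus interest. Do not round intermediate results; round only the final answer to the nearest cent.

Penalty periods: ⌈107/30⌉ = 4; penalty = 4 × 1.5% × R$69,380.00 = R$4,162.80
Interest: R$69,380.00 × ((1 + 0.0002)^107 − 1) = R$69,380.00 × 0.02162844… = R$1,500.5809…
Total = R$69,380.00 + R$4,162.8000 + R$1,500.5809… = R$75,043.38

R$75,043.38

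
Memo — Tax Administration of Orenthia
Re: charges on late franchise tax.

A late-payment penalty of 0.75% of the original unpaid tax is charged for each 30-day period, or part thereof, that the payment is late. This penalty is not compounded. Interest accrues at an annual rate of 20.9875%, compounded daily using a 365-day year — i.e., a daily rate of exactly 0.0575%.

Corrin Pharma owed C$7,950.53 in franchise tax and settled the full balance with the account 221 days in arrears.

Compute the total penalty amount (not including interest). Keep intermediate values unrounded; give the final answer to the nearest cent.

Penalty periods: ⌈221/30⌉ = 8; penalty = 8 × 0.75% × C$7,950.53 = C$477.03…

C$477.03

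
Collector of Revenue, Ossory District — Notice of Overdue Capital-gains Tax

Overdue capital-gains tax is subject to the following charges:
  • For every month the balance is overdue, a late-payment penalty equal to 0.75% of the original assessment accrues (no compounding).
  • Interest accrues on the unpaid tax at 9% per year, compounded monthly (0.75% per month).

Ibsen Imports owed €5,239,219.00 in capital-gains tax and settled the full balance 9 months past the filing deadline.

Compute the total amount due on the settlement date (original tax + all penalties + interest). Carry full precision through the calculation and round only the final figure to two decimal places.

Late-payment penalty = 0.75% × €5,239,219.00 × 9 mo = €353,647.28…
Interest: €5,239,219.00 × ((1 + 0.0075)^9 − 1) = €5,239,219.00 × 0.0695608… = €364,444.4703…
Total = €5,239,219.00 + €353,647.2825 + €364,444.4703… = €5,957,310.75

€5,957,310.75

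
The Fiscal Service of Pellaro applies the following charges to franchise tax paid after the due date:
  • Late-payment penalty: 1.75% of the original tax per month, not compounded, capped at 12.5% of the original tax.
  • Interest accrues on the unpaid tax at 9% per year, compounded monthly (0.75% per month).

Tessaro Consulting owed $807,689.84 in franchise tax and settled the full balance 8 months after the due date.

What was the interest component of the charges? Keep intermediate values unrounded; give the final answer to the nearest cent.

$49,752.76

Interest: $807,689.84 × ((1 + 0.0075)^8 − 1) = $807,689.84 × 0.0615988… = $49,752.7635…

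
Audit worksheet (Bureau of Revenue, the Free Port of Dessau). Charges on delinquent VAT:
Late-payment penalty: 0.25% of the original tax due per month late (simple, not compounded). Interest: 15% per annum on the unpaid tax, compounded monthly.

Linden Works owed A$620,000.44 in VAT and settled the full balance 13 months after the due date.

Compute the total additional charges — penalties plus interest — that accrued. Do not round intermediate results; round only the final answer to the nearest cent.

A$128,813.74

Late-payment penalty: 13 × 0.25% × A$620,000.44 = A$20,150.01…
Interest (15%/yr ÷ 12 = 1.25%/month): A$620,000.44 × ((1 + 0.0125)^13 − 1) = A$108,663.7256…
Penalties + interest = A$20,150.0143 + A$108,663.7256… = A$128,813.74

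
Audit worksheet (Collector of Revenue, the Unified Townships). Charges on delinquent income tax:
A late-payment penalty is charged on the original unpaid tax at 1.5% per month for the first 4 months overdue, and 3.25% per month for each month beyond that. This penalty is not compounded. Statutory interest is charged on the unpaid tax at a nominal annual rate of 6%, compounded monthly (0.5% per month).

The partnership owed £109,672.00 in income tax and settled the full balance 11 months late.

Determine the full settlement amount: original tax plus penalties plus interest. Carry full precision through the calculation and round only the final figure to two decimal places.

Penalty, months 1–4: 4 × 1.5% × £109,672.00 = £6,580.32
Penalty, months 5–11: 7 × 3.25% × £109,672.00 = £24,950.38
Interest: £109,672.00 × ((1 + 0.005)^11 − 1) = £109,672.00 × 0.0563958… = £6,185.0438…
Total = £109,672.00 + £31,530.7000 + £6,185.0438… = £147,387.74

£147,387.74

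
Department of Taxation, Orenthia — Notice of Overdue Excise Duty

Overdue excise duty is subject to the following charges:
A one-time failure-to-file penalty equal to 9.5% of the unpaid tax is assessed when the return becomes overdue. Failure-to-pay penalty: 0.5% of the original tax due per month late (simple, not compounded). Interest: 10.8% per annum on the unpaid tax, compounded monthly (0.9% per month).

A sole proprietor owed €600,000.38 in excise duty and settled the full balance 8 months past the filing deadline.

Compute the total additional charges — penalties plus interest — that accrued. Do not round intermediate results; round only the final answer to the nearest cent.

Failure-to-file penalty: 9.5% × €600,000.38 = €57,000.04…
Failure-to-pay penalty = 0.5% × €600,000.38 × 8 mo = €24,000.02…
Interest: €600,000.38 × ((1 + 0.009)^8 − 1) = €600,000.38 × 0.0743093… = €44,585.6002…
Penalties + interest = €81,000.0513 + €44,585.6002… = €125,585.65

€125,585.65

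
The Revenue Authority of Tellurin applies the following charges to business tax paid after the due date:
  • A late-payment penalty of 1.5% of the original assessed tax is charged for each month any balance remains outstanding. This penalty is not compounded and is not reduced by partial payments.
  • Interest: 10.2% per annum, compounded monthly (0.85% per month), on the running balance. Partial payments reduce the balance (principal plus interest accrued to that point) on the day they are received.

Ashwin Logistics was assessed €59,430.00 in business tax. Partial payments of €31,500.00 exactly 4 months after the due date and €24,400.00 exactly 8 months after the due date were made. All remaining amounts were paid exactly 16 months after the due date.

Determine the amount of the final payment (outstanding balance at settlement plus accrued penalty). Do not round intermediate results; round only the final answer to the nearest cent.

Balance at month 4: €59,430.0000 × (1 + 0.0085)^4 = €61,476.5292…
After €31,500.00 payment: €61,476.5292… − €31,500.00 = €29,976.5292…
Balance at month 8: €29,976.5292… × (1 + 0.0085)^4 = €31,008.7998…
After €24,400.00 payment: €31,008.7998… − €24,400.00 = €6,608.7998…
Balance at month 16: €6,608.7998… × (1 + 0.0085)^8 = €7,071.7975…
Penalty: 16 × 1.5% × €59,430.00 = €14,263.20
Final settlement = outstanding balance + penalty = €7,071.7975… + €14,263.20 = €21,335.00

€21,335.00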